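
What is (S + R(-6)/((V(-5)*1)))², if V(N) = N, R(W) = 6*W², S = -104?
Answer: 541696/25 ≈ 21668.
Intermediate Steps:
(S + R(-6)/((V(-5)*1)))² = (-104 + (6*(-6)²)/((-5*1)))² = (-104 + (6*36)/(-5))² = (-104 + 216*(-⅕))² = (-104 - 216/5)² = (-736/5)² = 541696/25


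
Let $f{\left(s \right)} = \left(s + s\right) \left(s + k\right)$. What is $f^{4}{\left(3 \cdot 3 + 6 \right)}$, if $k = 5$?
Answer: $129600000000$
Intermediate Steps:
$f{\left(s \right)} = 2 s \left(5 + s\right)$ ($f{\left(s \right)} = \left(s + s\right) \left(s + 5\right) = 2 s \left(5 + s\right)$)
$f^{4}{\left(3 \cdot 3 + 6 \right)} = \left(2 \left(3 \cdot 3 + 6\right) \left(5 + \left(3 \cdot 3 + 6\right)\right)\right)^{4} = \left(2 \left(9 + 6\right) \left(5 + \left(9 + 6\right)\right)\right)^{4} = \left(2 \cdot 15 \left(5 + 15\right)\right)^{4} = \left(2 \cdot 15 \cdot 20\right)^{4} = 600^{4} = 129600000000$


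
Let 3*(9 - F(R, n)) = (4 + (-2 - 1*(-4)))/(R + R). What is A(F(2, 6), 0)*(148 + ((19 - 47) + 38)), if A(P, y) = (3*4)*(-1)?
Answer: -1896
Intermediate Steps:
F(R, n) = 9 - 1/R (F(R, n) = 9 - (4 + (-2 - 1*(-4)))/(3*(R + R)) = 9 - (4 + (-2 + 4))/(3*(2*R)) = 9 - (4 + 2)*1/(2*R)/3 = 9 - 2*1/(2*R) = 9 - 1/R)
A(P, y) = -12 (A(P, y) = 12*(-1) = -12)
A(F(2, 6), 0)*(148 + ((19 - 47) + 38)) = -12*(148 + ((19 - 47) + 38)) = -12*(148 + (-28 + 38)) = -12*(148 + 10) = -12*158 = -1896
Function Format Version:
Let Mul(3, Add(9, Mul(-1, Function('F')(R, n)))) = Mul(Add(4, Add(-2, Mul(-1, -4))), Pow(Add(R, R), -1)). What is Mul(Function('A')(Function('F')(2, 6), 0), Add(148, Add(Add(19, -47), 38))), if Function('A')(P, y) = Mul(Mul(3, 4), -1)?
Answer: -1896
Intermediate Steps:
Function('F')(R, n) = Add(9, Mul(-1, Pow(R, -1))) (Function('F')(R, n) = Add(9, Mul(Rational(-1, 3), Mul(Add(4, Add(-2, Mul(-1, -4))), Pow(Add(R, R), -1)))) = Add(9, Mul(Rational(-1, 3), Mul(Add(4, Add(-2, 4)), Pow(Mul(2, R), -1)))) = Add(9, Mul(Rational(-1, 3), Mul(Add(4, 2), Mul(Rational(1, 2), Pow(R, -1))))) = Add(9, Mul(Rational(-1, 3), Mul(6, Mul(Rational(1, 2), Pow(R, -1))))) = Add(9, Mul(Rational(-1, 3), Mul(3, Pow(R, -1)))) = Add(9, Mul(-1, Pow(R, -1))))
Function('A')(P, y) = -12 (Function('A')(P, y) = Mul(12, -1) = -12)
Mul(Function('A')(Function('F')(2, 6), 0), Add(148, Add(Add(19, -47), 38))) = Mul(-12, Add(148, Add(Add(19, -47), 38))) = Mul(-12, Add(148, Add(-28, 38))) = Mul(-12, Add(148, 10)) = Mul(-12, 158) = -1896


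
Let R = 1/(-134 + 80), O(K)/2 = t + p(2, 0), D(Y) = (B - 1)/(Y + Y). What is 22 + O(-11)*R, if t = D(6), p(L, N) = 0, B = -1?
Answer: 3565/162 ≈ 22.006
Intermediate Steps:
D(Y) = -1/Y (D(Y) = (-1 - 1)/(Y + Y) = -2*1/(2*Y) = -1/Y)
t = -⅙ (t = -1/6 = -1*⅙ = -⅙ ≈ -0.16667)
O(K) = -⅓ (O(K) = 2*(-⅙ + 0) = 2*(-⅙) = -⅓)
R = -1/54 (R = 1/(-54) = -1/54 ≈ -0.018519)
22 + O(-11)*R = 22 - ⅓*(-1/54) = 22 + 1/162 = 3565/162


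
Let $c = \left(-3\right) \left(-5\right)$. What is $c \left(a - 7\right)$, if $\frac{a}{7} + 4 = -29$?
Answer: $-3570$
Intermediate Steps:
$a = -231$ ($a = -28 + 7 \left(-29\right) = -28 - 203 = -231$)
$c = 15$
$c \left(a - 7\right) = 15 \left(-231 - 7\right) = 15 \left(-238\right) = -3570$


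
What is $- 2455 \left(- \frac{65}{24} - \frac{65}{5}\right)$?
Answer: $\frac{925535}{24} \approx 38564.0$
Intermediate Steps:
$- 2455 \left(- \frac{65}{24} - \frac{65}{5}\right) = - 2455 \left(\left(-65\right) \frac{1}{24} - 13\right) = - 2455 \left(- \frac{65}{24} - 13\right) = \left(-2455\right) \left(- \frac{377}{24}\right) = \frac{925535}{24}$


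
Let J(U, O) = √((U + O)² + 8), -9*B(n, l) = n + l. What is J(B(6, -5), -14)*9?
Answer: √16777 ≈ 129.53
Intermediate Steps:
B(n, l) = -l/9 - n/9 (B(n, l) = -(n + l)/9 = -(l + n)/9 = -l/9 - n/9)
J(U, O) = √(8 + (O + U)²) (J(U, O) = √((O + U)² + 8) = √(8 + (O + U)²))
J(B(6, -5), -14)*9 = √(8 + (-14 + (-⅑*(-5) - ⅑*6))²)*9 = √(8 + (-14 + (5/9 - ⅔))²)*9 = √(8 + (-14 - ⅑)²)*9 = √(8 + (-127/9)²)*9 = √(8 + 16129/81)*9 = √(16777/81)*9 = (√16777/9)*9 = √16777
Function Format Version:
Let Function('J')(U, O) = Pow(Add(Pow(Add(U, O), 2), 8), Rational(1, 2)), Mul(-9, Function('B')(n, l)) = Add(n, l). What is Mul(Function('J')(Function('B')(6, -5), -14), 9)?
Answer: Pow(16777, Rational(1, 2)) ≈ 129.53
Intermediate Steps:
Function('B')(n, l) = Add(Mul(Rational(-1, 9), l), Mul(Rational(-1, 9), n)) (Function('B')(n, l) = Mul(Rational(-1, 9), Add(n, l)) = Mul(Rational(-1, 9), Add(l, n)) = Add(Mul(Rational(-1, 9), l), Mul(Rational(-1, 9), n)))
Function('J')(U, O) = Pow(Add(8, Pow(Add(O, U), 2)), Rational(1, 2)) (Function('J')(U, O) = Pow(Add(Pow(Add(O, U), 2), 8), Rational(1, 2)) = Pow(Add(8, Pow(Add(O, U), 2)), Rational(1, 2)))
Mul(Function('J')(Function('B')(6, -5), -14), 9) = Mul(Pow(Add(8, Pow(Add(-14, Add(Mul(Rational(-1, 9), -5), Mul(Rational(-1, 9), 6))), 2)), Rational(1, 2)), 9) = Mul(Pow(Add(8, Pow(Add(-14, Add(Rational(5, 9), Rational(-2, 3))), 2)), Rational(1, 2)), 9) = Mul(Pow(Add(8, Pow(Add(-14, Rational(-1, 9)), 2)), Rational(1, 2)), 9) = Mul(Pow(Add(8, Pow(Rational(-127, 9), 2)), Rational(1, 2)), 9) = Mul(Pow(Add(8, Rational(16129, 81)), Rational(1, 2)), 9) = Mul(Pow(Rational(16777, 81), Rational(1, 2)), 9) = Mul(Mul(Rational(1, 9), Pow(16777, Rational(1, 2))), 9) = Pow(16777, Rational(1, 2))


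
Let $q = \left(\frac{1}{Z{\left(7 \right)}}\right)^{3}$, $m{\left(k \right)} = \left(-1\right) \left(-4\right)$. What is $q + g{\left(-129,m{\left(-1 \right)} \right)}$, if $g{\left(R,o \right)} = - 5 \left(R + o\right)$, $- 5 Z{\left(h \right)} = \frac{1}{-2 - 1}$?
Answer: $4000$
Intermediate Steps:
$m{\left(k \right)} = 4$
$Z{\left(h \right)} = \frac{1}{15}$ ($Z{\left(h \right)} = - \frac{1}{5 \left(-2 - 1\right)} = - \frac{1}{5 \left(-3\right)} = \left(- \frac{1}{5}\right) \left(- \frac{1}{3}\right) = \frac{1}{15}$)
$q = 3375$ ($q = \left(\frac{1}{\frac{1}{15}}\right)^{3} = 15^{3} = 3375$)
$g{\left(R,o \right)} = - 5 R - 5 o$
$q + g{\left(-129,m{\left(-1 \right)} \right)} = 3375 - -625 = 3375 + \left(645 - 20\right) = 3375 + 625 = 4000$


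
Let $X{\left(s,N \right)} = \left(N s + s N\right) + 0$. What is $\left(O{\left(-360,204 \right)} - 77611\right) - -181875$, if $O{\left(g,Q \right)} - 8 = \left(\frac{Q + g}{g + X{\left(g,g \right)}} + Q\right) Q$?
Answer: $\frac{524466918}{3595} \approx 1.4589 \cdot 10^{5}$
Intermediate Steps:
$X{\left(s,N \right)} = 2 N s$ ($X{\left(s,N \right)} = \left(N s + N s\right) + 0 = 2 N s + 0 = 2 N s$)
$O{\left(g,Q \right)} = 8 + Q \left(Q + \frac{Q + g}{g + 2 g^{2}}\right)$ ($O{\left(g,Q \right)} = 8 + \left(\frac{Q + g}{g + 2 g g} + Q\right) Q = 8 + \left(\frac{Q + g}{g + 2 g^{2}} + Q\right) Q = 8 + \left(Q + \frac{Q + g}{g + 2 g^{2}}\right) Q = 8 + Q \left(Q + \frac{Q + g}{g + 2 g^{2}}\right)$)
$\left(O{\left(-360,204 \right)} - 77611\right) - -181875 = \left(\frac{204^{2} + 8 \left(-360\right) + 16 \left(-360\right)^{2} + 204 \left(-360\right) - 360 \cdot 204^{2} + 2 \cdot 204^{2} \left(-360\right)^{2}}{\left(-360\right) \left(1 + 2 \left(-360\right)\right)} - 77611\right) - -181875 = \left(- \frac{41616 - 2880 + 16 \cdot 129600 - 73440 - 14981760 + 2 \cdot 41616 \cdot 129600}{360 \left(1 - 720\right)} - 77611\right) + 181875 = \left(- \frac{41616 - 2880 + 2073600 - 73440 - 14981760 + 10786867200}{360 \left(-719\right)} - 77611\right) + 181875 = \left(\left(- \frac{1}{360}\right) \left(- \frac{1}{719}\right) 10773924336 - 77611\right) + 181875 = \left(\frac{149637838}{3595} - 77611\right) + 181875 = - \frac{129373707}{3595} + 181875 = \frac{524466918}{3595}$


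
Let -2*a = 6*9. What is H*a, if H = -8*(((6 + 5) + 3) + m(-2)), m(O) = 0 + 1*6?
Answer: 4320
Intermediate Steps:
a = -27 (a = -3*9 = -1/2*54 = -27)
m(O) = 6 (m(O) = 0 + 6 = 6)
H = -160 (H = -8*(((6 + 5) + 3) + 6) = -8*((11 + 3) + 6) = -8*(14 + 6) = -8*20 = -160)
H*a = -160*(-27) = 4320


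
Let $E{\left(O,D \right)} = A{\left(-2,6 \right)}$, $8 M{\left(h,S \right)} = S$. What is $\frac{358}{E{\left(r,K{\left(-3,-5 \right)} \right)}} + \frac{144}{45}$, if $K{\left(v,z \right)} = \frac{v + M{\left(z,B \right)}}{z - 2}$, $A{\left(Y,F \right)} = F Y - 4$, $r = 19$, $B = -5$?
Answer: $- \frac{767}{40} \approx -19.175$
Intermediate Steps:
$M{\left(h,S \right)} = \frac{S}{8}$
$A{\left(Y,F \right)} = -4 + F Y$
$K{\left(v,z \right)} = \frac{- \frac{5}{8} + v}{-2 + z}$ ($K{\left(v,z \right)} = \frac{v + \frac{1}{8} \left(-5\right)}{z - 2} = \frac{v - \frac{5}{8}}{-2 + z} = \frac{- \frac{5}{8} + v}{-2 + z}$)
$E{\left(O,D \right)} = -16$ ($E{\left(O,D \right)} = -4 + 6 \left(-2\right) = -4 - 12 = -16$)
$\frac{358}{E{\left(r,K{\left(-3,-5 \right)} \right)}} + \frac{144}{45} = \frac{358}{-16} + \frac{144}{45} = 358 \left(- \frac{1}{16}\right) + 144 \cdot \frac{1}{45} = - \frac{179}{8} + \frac{16}{5} = - \frac{767}{40}$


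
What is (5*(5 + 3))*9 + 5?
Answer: 365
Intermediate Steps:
(5*(5 + 3))*9 + 5 = (5*8)*9 + 5 = 40*9 + 5 = 360 + 5 = 365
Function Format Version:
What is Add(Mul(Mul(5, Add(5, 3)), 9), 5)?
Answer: 365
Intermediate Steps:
Add(Mul(Mul(5, Add(5, 3)), 9), 5) = Add(Mul(Mul(5, 8), 9), 5) = Add(Mul(40, 9), 5) = Add(360, 5) = 365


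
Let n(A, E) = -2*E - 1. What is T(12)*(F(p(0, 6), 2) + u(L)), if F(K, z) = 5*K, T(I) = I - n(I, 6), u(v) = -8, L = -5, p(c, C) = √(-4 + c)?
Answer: -200 + 250*I ≈ -200.0 + 250.0*I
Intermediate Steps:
n(A, E) = -1 - 2*E
T(I) = 13 + I (T(I) = I - (-1 - 2*6) = I - (-1 - 12) = I - 1*(-13) = I + 13 = 13 + I)
T(12)*(F(p(0, 6), 2) + u(L)) = (13 + 12)*(5*√(-4 + 0) - 8) = 25*(5*√(-4) - 8) = 25*(5*(2*I) - 8) = 25*(10*I - 8) = 25*(-8 + 10*I) = -200 + 250*I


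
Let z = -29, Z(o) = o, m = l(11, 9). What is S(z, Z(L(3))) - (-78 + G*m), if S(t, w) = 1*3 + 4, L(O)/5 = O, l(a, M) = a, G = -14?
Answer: 239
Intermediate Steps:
L(O) = 5*O
m = 11
S(t, w) = 7 (S(t, w) = 3 + 4 = 7)
S(z, Z(L(3))) - (-78 + G*m) = 7 - (-78 - 14*11) = 7 - (-78 - 154) = 7 - 1*(-232) = 7 + 232 = 239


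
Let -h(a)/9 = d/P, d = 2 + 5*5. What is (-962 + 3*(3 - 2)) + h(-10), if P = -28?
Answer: -26609/28 ≈ -950.32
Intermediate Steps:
d = 27 (d = 2 + 25 = 27)
h(a) = 243/28 (h(a) = -243/(-28) = -243*(-1)/28 = -9*(-27/28) = 243/28)
(-962 + 3*(3 - 2)) + h(-10) = (-962 + 3*(3 - 2)) + 243/28 = (-962 + 3*1) + 243/28 = (-962 + 3) + 243/28 = -959 + 243/28 = -26609/28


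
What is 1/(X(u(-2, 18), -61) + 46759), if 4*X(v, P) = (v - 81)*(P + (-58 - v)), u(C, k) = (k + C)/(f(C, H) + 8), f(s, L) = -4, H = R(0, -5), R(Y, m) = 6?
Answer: 4/196507 ≈ 2.0356e-5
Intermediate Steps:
H = 6
u(C, k) = C/4 + k/4 (u(C, k) = (k + C)/(-4 + 8) = (C + k)/4 = (C + k)*(¼) = C/4 + k/4)
X(v, P) = (-81 + v)*(-58 + P - v)/4 (X(v, P) = ((v - 81)*(P + (-58 - v)))/4 = ((-81 + v)*(-58 + P - v))/4 = (-81 + v)*(-58 + P - v)/4)
1/(X(u(-2, 18), -61) + 46759) = 1/((2349/2 - 81/4*(-61) - ((¼)*(-2) + (¼)*18)²/4 + 23*((¼)*(-2) + (¼)*18)/4 + (¼)*(-61)*((¼)*(-2) + (¼)*18)) + 46759) = 1/((2349/2 + 4941/4 - (-½ + 9/2)²/4 + 23*(-½ + 9/2)/4 + (¼)*(-61)*(-½ + 9/2)) + 46759) = 1/((2349/2 + 4941/4 - ¼*4² + (23/4)*4 + (¼)*(-61)*4) + 46759) = 1/((2349/2 + 4941/4 - ¼*16 + 23 - 61) + 46759) = 1/((2349/2 + 4941/4 - 4 + 23 - 61) + 46759) = 1/(9471/4 + 46759) = 1/(196507/4) = 4/196507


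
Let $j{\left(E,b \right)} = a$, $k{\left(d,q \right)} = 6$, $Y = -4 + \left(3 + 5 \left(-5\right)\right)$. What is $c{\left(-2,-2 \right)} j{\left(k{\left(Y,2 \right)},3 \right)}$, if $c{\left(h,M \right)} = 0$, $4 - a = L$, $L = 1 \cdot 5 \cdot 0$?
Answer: $0$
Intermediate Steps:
$Y = -26$ ($Y = -4 + \left(3 - 25\right) = -4 - 22 = -26$)
$L = 0$ ($L = 5 \cdot 0 = 0$)
$a = 4$ ($a = 4 - 0 = 4 + 0 = 4$)
$j{\left(E,b \right)} = 4$
$c{\left(-2,-2 \right)} j{\left(k{\left(Y,2 \right)},3 \right)} = 0 \cdot 4 = 0$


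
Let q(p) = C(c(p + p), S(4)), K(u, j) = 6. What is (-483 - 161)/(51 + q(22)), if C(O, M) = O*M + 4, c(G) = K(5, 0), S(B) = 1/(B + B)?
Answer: -2576/223 ≈ -11.552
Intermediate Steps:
S(B) = 1/(2*B)
c(G) = 6
C(O, M) = 4 + M*O (C(O, M) = M*O + 4 = 4 + M*O)
q(p) = 19/4 (q(p) = 4 + ((½)/4)*6 = 4 + ((½)*(¼))*6 = 4 + (⅛)*6 = 4 + ¾ = 19/4)
(-483 - 161)/(51 + q(22)) = (-483 - 161)/(51 + 19/4) = -644/223/4 = -644*4/223 = -2576/223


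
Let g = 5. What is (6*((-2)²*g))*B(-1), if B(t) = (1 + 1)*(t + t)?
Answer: -480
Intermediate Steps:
B(t) = 4*t (B(t) = 2*(2*t) = 4*t)
(6*((-2)²*g))*B(-1) = (6*((-2)²*5))*(4*(-1)) = (6*(4*5))*(-4) = (6*20)*(-4) = 120*(-4) = -480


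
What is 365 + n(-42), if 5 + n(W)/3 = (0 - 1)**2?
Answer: 353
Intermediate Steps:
n(W) = -12 (n(W) = -15 + 3*(0 - 1)**2 = -15 + 3*(-1)**2 = -15 + 3*1 = -15 + 3 = -12)
365 + n(-42) = 365 - 12 = 353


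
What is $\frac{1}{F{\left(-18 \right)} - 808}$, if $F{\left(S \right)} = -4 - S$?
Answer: $- \frac{1}{794} \approx -0.0012594$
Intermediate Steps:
$\frac{1}{F{\left(-18 \right)} - 808} = \frac{1}{\left(-4 - -18\right) - 808} = \frac{1}{\left(-4 + 18\right) - 808} = \frac{1}{14 - 808} = \frac{1}{-794} = - \frac{1}{794}$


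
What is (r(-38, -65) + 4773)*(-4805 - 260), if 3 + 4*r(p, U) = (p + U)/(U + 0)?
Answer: -314254886/13 ≈ -2.4173e+7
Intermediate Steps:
r(p, U) = -3/4 + (U + p)/(4*U) (r(p, U) = -3/4 + ((p + U)/(U + 0))/4 = -3/4 + ((U + p)/U)/4 = -3/4 + (U + p)/(4*U))
(r(-38, -65) + 4773)*(-4805 - 260) = ((1/4)*(-38 - 2*(-65))/(-65) + 4773)*(-4805 - 260) = ((1/4)*(-1/65)*(-38 + 130) + 4773)*(-5065) = ((1/4)*(-1/65)*92 + 4773)*(-5065) = (-23/65 + 4773)*(-5065) = (310222/65)*(-5065) = -314254886/13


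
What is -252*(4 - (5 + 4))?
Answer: 1260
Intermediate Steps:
-252*(4 - (5 + 4)) = -252*(4 - 1*9) = -252*(4 - 9) = -252*(-5) = 1260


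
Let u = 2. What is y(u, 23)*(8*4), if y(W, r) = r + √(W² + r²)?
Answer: 736 + 32*√533 ≈ 1474.8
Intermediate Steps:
y(u, 23)*(8*4) = (23 + √(2² + 23²))*(8*4) = (23 + √(4 + 529))*32 = (23 + √533)*32 = 736 + 32*√533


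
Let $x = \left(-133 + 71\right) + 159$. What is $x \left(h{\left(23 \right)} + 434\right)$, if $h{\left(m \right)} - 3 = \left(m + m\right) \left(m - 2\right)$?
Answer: $136091$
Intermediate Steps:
$x = 97$ ($x = -62 + 159 = 97$)
$h{\left(m \right)} = 3 + 2 m \left(-2 + m\right)$ ($h{\left(m \right)} = 3 + \left(m + m\right) \left(m - 2\right) = 3 + 2 m \left(-2 + m\right)$)
$x \left(h{\left(23 \right)} + 434\right) = 97 \left(\left(3 - 92 + 2 \cdot 23^{2}\right) + 434\right) = 97 \left(\left(3 - 92 + 2 \cdot 529\right) + 434\right) = 97 \left(\left(3 - 92 + 1058\right) + 434\right) = 97 \left(969 + 434\right) = 97 \cdot 1403 = 136091$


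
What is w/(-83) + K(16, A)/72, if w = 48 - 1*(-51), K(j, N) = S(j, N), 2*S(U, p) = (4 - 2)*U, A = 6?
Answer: -725/747 ≈ -0.97055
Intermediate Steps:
S(U, p) = U (S(U, p) = ((4 - 2)*U)/2 = (2*U)/2 = U)
K(j, N) = j
w = 99 (w = 48 + 51 = 99)
w/(-83) + K(16, A)/72 = 99/(-83) + 16/72 = 99*(-1/83) + 16*(1/72) = -99/83 + 2/9 = -725/747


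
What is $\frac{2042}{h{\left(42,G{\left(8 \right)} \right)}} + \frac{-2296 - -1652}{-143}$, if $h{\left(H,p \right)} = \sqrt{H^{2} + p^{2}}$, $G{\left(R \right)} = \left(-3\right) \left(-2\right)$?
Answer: $\frac{644}{143} + \frac{1021 \sqrt{2}}{30} \approx 52.634$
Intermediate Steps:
$G{\left(R \right)} = 6$
$\frac{2042}{h{\left(42,G{\left(8 \right)} \right)}} + \frac{-2296 - -1652}{-143} = \frac{2042}{\sqrt{42^{2} + 6^{2}}} + \frac{-2296 - -1652}{-143} = \frac{2042}{\sqrt{1764 + 36}} + \left(-2296 + 1652\right) \left(- \frac{1}{143}\right) = \frac{2042}{\sqrt{1800}} - - \frac{644}{143} = \frac{2042}{30 \sqrt{2}} + \frac{644}{143} = 2042 \frac{\sqrt{2}}{60} + \frac{644}{143} = \frac{1021 \sqrt{2}}{30} + \frac{644}{143} = \frac{644}{143} + \frac{1021 \sqrt{2}}{30}$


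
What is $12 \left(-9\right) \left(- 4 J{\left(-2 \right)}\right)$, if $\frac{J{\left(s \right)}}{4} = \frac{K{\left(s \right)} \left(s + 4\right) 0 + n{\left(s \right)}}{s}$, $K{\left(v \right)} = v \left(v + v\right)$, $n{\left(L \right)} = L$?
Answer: $1728$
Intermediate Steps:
$K{\left(v \right)} = 2 v^{2}$ ($K{\left(v \right)} = v 2 v = 2 v^{2}$)
$J{\left(s \right)} = 4$ ($J{\left(s \right)} = 4 \frac{2 s^{2} \left(s + 4\right) 0 + s}{s} = 4 \frac{2 s^{2} \left(4 + s\right) 0 + s}{s} = 4 \frac{2 s^{2} \cdot 0 + s}{s} = 4 \frac{0 + s}{s} = 4 \frac{s}{s} = 4 \cdot 1 = 4$)
$12 \left(-9\right) \left(- 4 J{\left(-2 \right)}\right) = 12 \left(-9\right) \left(\left(-4\right) 4\right) = \left(-108\right) \left(-16\right) = 1728$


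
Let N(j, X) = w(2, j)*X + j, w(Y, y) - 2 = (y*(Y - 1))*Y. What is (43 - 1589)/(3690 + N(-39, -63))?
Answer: -1546/8439 ≈ -0.18320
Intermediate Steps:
w(Y, y) = 2 + Y*y*(-1 + Y) (w(Y, y) = 2 + (y*(Y - 1))*Y = 2 + (y*(-1 + Y))*Y = 2 + Y*y*(-1 + Y))
N(j, X) = j + X*(2 + 2*j) (N(j, X) = (2 + j*2² - 1*2*j)*X + j = (2 + j*4 - 2*j)*X + j = (2 + 4*j - 2*j)*X + j = (2 + 2*j)*X + j = X*(2 + 2*j) + j = j + X*(2 + 2*j))
(43 - 1589)/(3690 + N(-39, -63)) = (43 - 1589)/(3690 + (-39 + 2*(-63)*(1 - 39))) = -1546/(3690 + (-39 + 2*(-63)*(-38))) = -1546/(3690 + (-39 + 4788)) = -1546/(3690 + 4749) = -1546/8439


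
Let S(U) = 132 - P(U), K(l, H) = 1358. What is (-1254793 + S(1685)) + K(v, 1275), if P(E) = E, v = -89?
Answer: -1254988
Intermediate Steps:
S(U) = 132 - U
(-1254793 + S(1685)) + K(v, 1275) = (-1254793 + (132 - 1*1685)) + 1358 = (-1254793 + (132 - 1685)) + 1358 = (-1254793 - 1553) + 1358 = -1256346 + 1358 = -1254988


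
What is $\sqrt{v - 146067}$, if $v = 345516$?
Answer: $3 \sqrt{22161} \approx 446.6$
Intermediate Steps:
$\sqrt{v - 146067} = \sqrt{345516 - 146067} = \sqrt{199449} = 3 \sqrt{22161}$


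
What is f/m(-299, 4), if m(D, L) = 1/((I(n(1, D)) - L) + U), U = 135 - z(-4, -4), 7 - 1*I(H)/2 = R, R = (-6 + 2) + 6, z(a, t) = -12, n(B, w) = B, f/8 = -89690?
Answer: -109780560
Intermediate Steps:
f = -717520 (f = 8*(-89690) = -717520)
R = 2 (R = -4 + 6 = 2)
I(H) = 10 (I(H) = 14 - 2*2 = 14 - 4 = 10)
U = 147 (U = 135 - 1*(-12) = 135 + 12 = 147)
m(D, L) = 1/(157 - L) (m(D, L) = 1/((10 - L) + 147) = 1/(157 - L))
f/m(-299, 4) = -717520/((-1/(-157 + 4))) = -717520/((-1/(-153))) = -717520/((-1*(-1/153))) = -717520/1/153 = -717520*153 = -109780560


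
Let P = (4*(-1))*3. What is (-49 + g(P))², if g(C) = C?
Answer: 3721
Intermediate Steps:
P = -12 (P = -4*3 = -12)
(-49 + g(P))² = (-49 - 12)² = (-61)² = 3721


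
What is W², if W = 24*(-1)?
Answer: 576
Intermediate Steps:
W = -24
W² = (-24)² = 576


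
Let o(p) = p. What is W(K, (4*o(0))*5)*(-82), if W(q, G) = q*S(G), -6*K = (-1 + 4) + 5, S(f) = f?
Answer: 0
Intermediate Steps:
K = -4/3 (K = -((-1 + 4) + 5)/6 = -(3 + 5)/6 = -⅙*8 = -4/3 ≈ -1.3333)
W(q, G) = G*q (W(q, G) = q*G = G*q)
W(K, (4*o(0))*5)*(-82) = (((4*0)*5)*(-4/3))*(-82) = ((0*5)*(-4/3))*(-82) = (0*(-4/3))*(-82) = 0*(-82) = 0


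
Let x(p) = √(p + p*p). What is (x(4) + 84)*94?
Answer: 7896 + 188*√5 ≈ 8316.4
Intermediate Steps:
x(p) = √(p + p²)
(x(4) + 84)*94 = (√(4*(1 + 4)) + 84)*94 = (√(4*5) + 84)*94 = (√20 + 84)*94 = (2*√5 + 84)*94 = (84 + 2*√5)*94 = 7896 + 188*√5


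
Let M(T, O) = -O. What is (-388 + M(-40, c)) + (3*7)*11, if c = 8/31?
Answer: -4875/31 ≈ -157.26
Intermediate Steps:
c = 8/31 (c = 8*(1/31) = 8/31 ≈ 0.25806)
(-388 + M(-40, c)) + (3*7)*11 = (-388 - 1*8/31) + (3*7)*11 = (-388 - 8/31) + 21*11 = -12036/31 + 231 = -4875/31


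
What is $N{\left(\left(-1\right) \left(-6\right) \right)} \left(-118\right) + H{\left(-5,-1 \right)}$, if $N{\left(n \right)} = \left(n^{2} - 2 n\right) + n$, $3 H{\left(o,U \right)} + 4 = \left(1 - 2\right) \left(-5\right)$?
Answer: $- \frac{10619}{3} \approx -3539.7$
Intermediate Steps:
$H{\left(o,U \right)} = \frac{1}{3}$ ($H{\left(o,U \right)} = - \frac{4}{3} + \frac{\left(1 - 2\right) \left(-5\right)}{3} = - \frac{4}{3} + \frac{\left(-1\right) \left(-5\right)}{3} = - \frac{4}{3} + \frac{1}{3} \cdot 5 = - \frac{4}{3} + \frac{5}{3} = \frac{1}{3}$)
$N{\left(n \right)} = n^{2} - n$
$N{\left(\left(-1\right) \left(-6\right) \right)} \left(-118\right) + H{\left(-5,-1 \right)} = \left(-1\right) \left(-6\right) \left(-1 - -6\right) \left(-118\right) + \frac{1}{3} = 6 \left(-1 + 6\right) \left(-118\right) + \frac{1}{3} = 6 \cdot 5 \left(-118\right) + \frac{1}{3} = 30 \left(-118\right) + \frac{1}{3} = -3540 + \frac{1}{3} = - \frac{10619}{3}$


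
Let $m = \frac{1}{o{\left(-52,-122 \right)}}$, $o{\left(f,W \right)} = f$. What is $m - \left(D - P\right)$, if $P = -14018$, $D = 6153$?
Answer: $- \frac{1048893}{52} \approx -20171.0$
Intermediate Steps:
$m = - \frac{1}{52}$ ($m = \frac{1}{-52} = - \frac{1}{52} \approx -0.019231$)
$m - \left(D - P\right) = - \frac{1}{52} - \left(6153 - -14018\right) = - \frac{1}{52} - \left(6153 + 14018\right) = - \frac{1}{52} - 20171 = - \frac{1048893}{52}$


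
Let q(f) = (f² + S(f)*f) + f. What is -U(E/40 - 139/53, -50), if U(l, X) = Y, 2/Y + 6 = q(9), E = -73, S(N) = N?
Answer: -2/165 ≈ -0.012121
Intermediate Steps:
q(f) = f + 2*f² (q(f) = (f² + f*f) + f = (f² + f²) + f = 2*f² + f = f + 2*f²)
Y = 2/165 (Y = 2/(-6 + 9*(1 + 2*9)) = 2/(-6 + 9*(1 + 18)) = 2/(-6 + 9*19) = 2/(-6 + 171) = 2/165 ≈ 0.012121)
U(l, X) = 2/165
-U(E/40 - 139/53, -50) = -1*2/165 = -2/165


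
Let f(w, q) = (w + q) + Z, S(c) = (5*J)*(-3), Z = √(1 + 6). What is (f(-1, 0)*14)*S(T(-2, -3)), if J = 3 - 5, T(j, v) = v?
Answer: -420 + 420*√7 ≈ 691.22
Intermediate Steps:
Z = √7 ≈ 2.6458
J = -2
S(c) = 30 (S(c) = (5*(-2))*(-3) = -10*(-3) = 30)
f(w, q) = q + w + √7 (f(w, q) = (w + q) + √7 = (q + w) + √7 = q + w + √7)
(f(-1, 0)*14)*S(T(-2, -3)) = ((0 - 1 + √7)*14)*30 = ((-1 + √7)*14)*30 = (-14 + 14*√7)*30 = -420 + 420*√7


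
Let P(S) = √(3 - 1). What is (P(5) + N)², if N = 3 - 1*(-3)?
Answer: (6 + √2)² ≈ 54.971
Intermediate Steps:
N = 6 (N = 3 + 3 = 6)
P(S) = √2
(P(5) + N)² = (√2 + 6)² = (6 + √2)²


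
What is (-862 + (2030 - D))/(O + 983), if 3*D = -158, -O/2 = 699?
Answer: -3662/1245 ≈ -2.9414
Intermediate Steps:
O = -1398 (O = -2*699 = -1398)
D = -158/3 (D = (⅓)*(-158) = -158/3 ≈ -52.667)
(-862 + (2030 - D))/(O + 983) = (-862 + (2030 - 1*(-158/3)))/(-1398 + 983) = (-862 + (2030 + 158/3))/(-415) = (-862 + 6248/3)*(-1/415) = (3662/3)*(-1/415) = -3662/1245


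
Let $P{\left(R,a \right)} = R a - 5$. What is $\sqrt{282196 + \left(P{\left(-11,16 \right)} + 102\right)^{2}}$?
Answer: $\sqrt{288437} \approx 537.06$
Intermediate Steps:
$P{\left(R,a \right)} = -5 + R a$
$\sqrt{282196 + \left(P{\left(-11,16 \right)} + 102\right)^{2}} = \sqrt{282196 + \left(\left(-5 - 176\right) + 102\right)^{2}} = \sqrt{282196 + \left(-181 + 102\right)^{2}} = \sqrt{282196 + \left(-79\right)^{2}} = \sqrt{282196 + 6241} = \sqrt{288437}$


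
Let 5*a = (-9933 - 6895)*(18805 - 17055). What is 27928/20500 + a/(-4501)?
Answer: 4316664426/3295375 ≈ 1309.9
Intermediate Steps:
a = -5889800 (a = ((-9933 - 6895)*(18805 - 17055))/5 = (-16828*1750)/5 = (1/5)*(-29449000) = -5889800)
27928/20500 + a/(-4501) = 27928/20500 - 5889800/(-4501) = 27928*(1/20500) - 5889800*(-1/4501) = 6982/5125 + 841400/643 = 4316664426/3295375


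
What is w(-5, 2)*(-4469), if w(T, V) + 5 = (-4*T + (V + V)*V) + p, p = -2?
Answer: -93849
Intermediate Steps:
w(T, V) = -7 - 4*T + 2*V² (w(T, V) = -5 + ((-4*T + (V + V)*V) - 2) = -5 + ((-4*T + (2*V)*V) - 2) = -5 + ((-4*T + 2*V²) - 2) = -5 + (-2 - 4*T + 2*V²) = -7 - 4*T + 2*V²)
w(-5, 2)*(-4469) = (-7 - 4*(-5) + 2*2²)*(-4469) = (-7 + 20 + 2*4)*(-4469) = (-7 + 20 + 8)*(-4469) = 21*(-4469) = -93849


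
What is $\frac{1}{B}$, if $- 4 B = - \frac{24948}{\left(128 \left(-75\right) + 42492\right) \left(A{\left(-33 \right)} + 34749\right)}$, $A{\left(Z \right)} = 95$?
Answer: $\frac{382029616}{2079} \approx 1.8376 \cdot 10^{5}$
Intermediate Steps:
$B = \frac{2079}{382029616}$ ($B = - \frac{\left(-24948\right) \frac{1}{\left(128 \left(-75\right) + 42492\right) \left(95 + 34749\right)}}{4} = - \frac{\left(-24948\right) \frac{1}{\left(-9600 + 42492\right) 34844}}{4} = - \frac{\left(-24948\right) \frac{1}{32892 \cdot 34844}}{4} = - \frac{\left(-24948\right) \frac{1}{1146088848}}{4} = \left(- \frac{1}{4}\right) \left(- \frac{2079}{95507404}\right) = \frac{2079}{382029616} \approx 5.442 \cdot 10^{-6}$)
$\frac{1}{B} = \frac{1}{\frac{2079}{382029616}} = \frac{382029616}{2079}$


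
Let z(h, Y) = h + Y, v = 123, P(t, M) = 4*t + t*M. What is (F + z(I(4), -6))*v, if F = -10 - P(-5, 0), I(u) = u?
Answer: 984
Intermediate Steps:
P(t, M) = 4*t + M*t
z(h, Y) = Y + h
F = 10 (F = -10 - (-5)*(4 + 0) = -10 - (-5)*4 = -10 - 1*(-20) = -10 + 20 = 10)
(F + z(I(4), -6))*v = (10 + (-6 + 4))*123 = (10 - 2)*123 = 8*123 = 984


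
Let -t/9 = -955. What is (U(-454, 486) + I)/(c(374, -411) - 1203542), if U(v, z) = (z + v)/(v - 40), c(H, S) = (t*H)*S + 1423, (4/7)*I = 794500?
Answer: -343422609/326626365403 ≈ -0.0010514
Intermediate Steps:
I = 1390375 (I = (7/4)*794500 = 1390375)
t = 8595 (t = -9*(-955) = 8595)
c(H, S) = 1423 + 8595*H*S (c(H, S) = (8595*H)*S + 1423 = 8595*H*S + 1423 = 1423 + 8595*H*S)
U(v, z) = (v + z)/(-40 + v)
(U(-454, 486) + I)/(c(374, -411) - 1203542) = ((-454 + 486)/(-40 - 454) + 1390375)/((1423 + 8595*374*(-411)) - 1203542) = (32/(-494) + 1390375)/((1423 - 1321171830) - 1203542) = (-1/494*32 + 1390375)/(-1321170407 - 1203542) = (-16/247 + 1390375)/(-1322373949) = (343422609/247)*(-1/1322373949) = -343422609/326626365403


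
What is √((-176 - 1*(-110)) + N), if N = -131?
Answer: I*√197 ≈ 14.036*I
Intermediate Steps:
√((-176 - 1*(-110)) + N) = √((-176 - 1*(-110)) - 131) = √((-176 + 110) - 131) = √(-66 - 131) = √(-197) = I*√197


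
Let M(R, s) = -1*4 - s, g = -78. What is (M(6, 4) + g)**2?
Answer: 7396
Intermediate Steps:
M(R, s) = -4 - s
(M(6, 4) + g)**2 = ((-4 - 1*4) - 78)**2 = ((-4 - 4) - 78)**2 = (-8 - 78)**2 = (-86)**2 = 7396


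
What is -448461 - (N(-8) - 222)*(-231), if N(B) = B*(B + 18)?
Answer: -518223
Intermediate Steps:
N(B) = B*(18 + B)
-448461 - (N(-8) - 222)*(-231) = -448461 - (-8*(18 - 8) - 222)*(-231) = -448461 - (-8*10 - 222)*(-231) = -448461 - (-80 - 222)*(-231) = -448461 - (-302)*(-231) = -448461 - 1*69762 = -448461 - 69762 = -518223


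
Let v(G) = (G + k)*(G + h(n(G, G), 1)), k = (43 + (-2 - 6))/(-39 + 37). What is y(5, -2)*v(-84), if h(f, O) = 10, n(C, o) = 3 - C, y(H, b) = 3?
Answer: 22533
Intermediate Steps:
k = -35/2 (k = (43 - 8)/(-2) = 35*(-½) = -35/2 ≈ -17.500)
v(G) = (10 + G)*(-35/2 + G) (v(G) = (G - 35/2)*(G + 10) = (-35/2 + G)*(10 + G) = (10 + G)*(-35/2 + G))
y(5, -2)*v(-84) = 3*(-175 + (-84)² - 15/2*(-84)) = 3*(-175 + 7056 + 630) = 3*7511 = 22533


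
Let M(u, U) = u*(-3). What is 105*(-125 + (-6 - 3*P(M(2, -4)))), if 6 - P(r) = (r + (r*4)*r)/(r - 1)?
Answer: -21855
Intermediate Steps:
M(u, U) = -3*u
P(r) = 6 - (r + 4*r²)/(-1 + r) (P(r) = 6 - (r + (r*4)*r)/(r - 1) = 6 - (r + (4*r)*r)/(-1 + r) = 6 - (r + 4*r²)/(-1 + r))
105*(-125 + (-6 - 3*P(M(2, -4)))) = 105*(-125 + (-6 - 3*(-6 - 4*(-3*2)² + 5*(-3*2))/(-1 - 3*2))) = 105*(-125 + (-6 - 3*(-6 - 4*(-6)² + 5*(-6))/(-1 - 6))) = 105*(-125 + (-6 - 3*(-6 - 4*36 - 30)/(-7))) = 105*(-125 + (-6 - (-3)*(-6 - 144 - 30)/7)) = 105*(-125 + (-6 - (-3)*(-180)/7)) = 105*(-125 + (-6 - 3*180/7)) = 105*(-125 + (-6 - 540/7)) = 105*(-125 - 582/7) = 105*(-1457/7) = -21855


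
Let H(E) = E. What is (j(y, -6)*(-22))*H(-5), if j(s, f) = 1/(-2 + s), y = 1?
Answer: -110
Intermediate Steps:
(j(y, -6)*(-22))*H(-5) = (-22/(-2 + 1))*(-5) = (-22/(-1))*(-5) = -1*(-22)*(-5) = 22*(-5) = -110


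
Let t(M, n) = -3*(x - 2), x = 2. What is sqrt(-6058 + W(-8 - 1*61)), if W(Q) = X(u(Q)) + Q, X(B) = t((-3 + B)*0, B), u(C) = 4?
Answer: I*sqrt(6127) ≈ 78.275*I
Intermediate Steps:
t(M, n) = 0 (t(M, n) = -3*(2 - 2) = -3*0 = 0)
X(B) = 0
W(Q) = Q (W(Q) = 0 + Q = Q)
sqrt(-6058 + W(-8 - 1*61)) = sqrt(-6058 + (-8 - 1*61)) = sqrt(-6058 + (-8 - 61)) = sqrt(-6058 - 69) = sqrt(-6127) = I*sqrt(6127)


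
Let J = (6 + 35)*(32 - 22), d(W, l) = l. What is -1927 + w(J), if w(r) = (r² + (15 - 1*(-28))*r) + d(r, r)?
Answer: 184213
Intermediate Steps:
J = 410 (J = 41*10 = 410)
w(r) = r² + 44*r (w(r) = (r² + (15 - 1*(-28))*r) + r = (r² + (15 + 28)*r) + r = (r² + 43*r) + r = r² + 44*r)
-1927 + w(J) = -1927 + 410*(44 + 410) = -1927 + 410*454 = -1927 + 186140 = 184213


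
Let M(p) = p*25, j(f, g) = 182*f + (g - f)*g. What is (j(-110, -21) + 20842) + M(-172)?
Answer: -5347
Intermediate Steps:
j(f, g) = 182*f + g*(g - f)
M(p) = 25*p
(j(-110, -21) + 20842) + M(-172) = (((-21)**2 + 182*(-110) - 1*(-110)*(-21)) + 20842) + 25*(-172) = ((441 - 20020 - 2310) + 20842) - 4300 = (-21889 + 20842) - 4300 = -1047 - 4300 = -5347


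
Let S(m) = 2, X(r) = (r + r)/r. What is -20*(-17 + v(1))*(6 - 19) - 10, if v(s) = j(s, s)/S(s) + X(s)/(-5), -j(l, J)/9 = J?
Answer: -5704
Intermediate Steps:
j(l, J) = -9*J
X(r) = 2 (X(r) = (2*r)/r = 2)
v(s) = -2/5 - 9*s/2 (v(s) = -9*s/2 + 2/(-5) = -9*s*(1/2) + 2*(-1/5) = -9*s/2 - 2/5 = -2/5 - 9*s/2)
-20*(-17 + v(1))*(6 - 19) - 10 = -20*(-17 + (-2/5 - 9/2*1))*(6 - 19) - 10 = -20*(-17 + (-2/5 - 9/2))*(-13) - 10 = -20*(-17 - 49/10)*(-13) - 10 = -(-438)*(-13) - 10 = -20*2847/10 - 10 = -5694 - 10 = -5704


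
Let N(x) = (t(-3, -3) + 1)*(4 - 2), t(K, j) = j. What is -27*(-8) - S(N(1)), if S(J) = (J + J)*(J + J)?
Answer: 152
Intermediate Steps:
N(x) = -4 (N(x) = (-3 + 1)*(4 - 2) = -2*2 = -4)
S(J) = 4*J² (S(J) = (2*J)*(2*J) = 4*J²)
-27*(-8) - S(N(1)) = -27*(-8) - 4*(-4)² = 216 - 4*16 = 216 - 1*64 = 216 - 64 = 152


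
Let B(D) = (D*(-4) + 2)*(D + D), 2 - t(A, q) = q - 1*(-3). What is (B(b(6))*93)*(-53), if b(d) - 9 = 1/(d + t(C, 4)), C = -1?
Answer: 3746040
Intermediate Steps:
t(A, q) = -1 - q (t(A, q) = 2 - (q - 1*(-3)) = 2 - (q + 3) = 2 - (3 + q) = 2 + (-3 - q) = -1 - q)
b(d) = 9 + 1/(-5 + d) (b(d) = 9 + 1/(d + (-1 - 1*4)) = 9 + 1/(d + (-1 - 4)) = 9 + 1/(d - 5) = 9 + 1/(-5 + d))
B(D) = 2*D*(2 - 4*D) (B(D) = (-4*D + 2)*(2*D) = (2 - 4*D)*(2*D) = 2*D*(2 - 4*D))
(B(b(6))*93)*(-53) = ((4*((-44 + 9*6)/(-5 + 6))*(1 - 2*(-44 + 9*6)/(-5 + 6)))*93)*(-53) = ((4*((-44 + 54)/1)*(1 - 2*(-44 + 54)/1))*93)*(-53) = ((4*(1*10)*(1 - 2*10))*93)*(-53) = ((4*10*(1 - 2*10))*93)*(-53) = ((4*10*(1 - 20))*93)*(-53) = ((4*10*(-19))*93)*(-53) = -760*93*(-53) = -70680*(-53) = 3746040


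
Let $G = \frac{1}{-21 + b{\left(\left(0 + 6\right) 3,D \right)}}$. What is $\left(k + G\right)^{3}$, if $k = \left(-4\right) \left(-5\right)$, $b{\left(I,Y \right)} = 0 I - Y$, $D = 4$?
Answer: $\frac{124251499}{15625} \approx 7952.1$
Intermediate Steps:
$b{\left(I,Y \right)} = - Y$ ($b{\left(I,Y \right)} = 0 - Y = - Y$)
$k = 20$
$G = - \frac{1}{25}$ ($G = \frac{1}{-21 - 4} = \frac{1}{-25} = - \frac{1}{25} \approx -0.04$)
$\left(k + G\right)^{3} = \left(20 - \frac{1}{25}\right)^{3} = \left(\frac{499}{25}\right)^{3} = \frac{124251499}{15625}$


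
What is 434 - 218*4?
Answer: -438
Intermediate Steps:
434 - 218*4 = 434 - 872 = -438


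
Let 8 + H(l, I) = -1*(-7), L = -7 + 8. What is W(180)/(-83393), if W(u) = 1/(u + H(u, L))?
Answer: -1/14927347 ≈ -6.6991e-8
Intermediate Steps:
L = 1
H(l, I) = -1 (H(l, I) = -8 - 1*(-7) = -8 + 7 = -1)
W(u) = 1/(-1 + u) (W(u) = 1/(u - 1) = 1/(-1 + u))
W(180)/(-83393) = 1/((-1 + 180)*(-83393)) = -1/83393/179 = (1/179)*(-1/83393) = -1/14927347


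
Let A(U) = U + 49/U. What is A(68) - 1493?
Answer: -96851/68 ≈ -1424.3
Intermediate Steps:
A(68) - 1493 = (68 + 49/68) - 1493 = 4673/68 - 1493 = -96851/68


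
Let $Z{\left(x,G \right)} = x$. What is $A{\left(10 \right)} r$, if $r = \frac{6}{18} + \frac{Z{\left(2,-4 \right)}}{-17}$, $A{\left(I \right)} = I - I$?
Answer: $0$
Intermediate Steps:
$A{\left(I \right)} = 0$
$r = \frac{11}{51}$ ($r = \frac{6}{18} + \frac{2}{-17} = 6 \cdot \frac{1}{18} + 2 \left(- \frac{1}{17}\right) = \frac{1}{3} - \frac{2}{17} = \frac{11}{51} \approx 0.21569$)
$A{\left(10 \right)} r = 0 \cdot \frac{11}{51} = 0$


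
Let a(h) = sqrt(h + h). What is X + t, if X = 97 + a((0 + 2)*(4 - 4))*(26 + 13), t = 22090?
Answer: 22187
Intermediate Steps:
a(h) = sqrt(2)*sqrt(h) (a(h) = sqrt(2*h) = sqrt(2)*sqrt(h))
X = 97 (X = 97 + (sqrt(2)*sqrt((0 + 2)*(4 - 4)))*(26 + 13) = 97 + (sqrt(2)*sqrt(2*0))*39 = 97 + (sqrt(2)*sqrt(0))*39 = 97 + (sqrt(2)*0)*39 = 97 + 0*39 = 97 + 0 = 97)
X + t = 97 + 22090 = 22187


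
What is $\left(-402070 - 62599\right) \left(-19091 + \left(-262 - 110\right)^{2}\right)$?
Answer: $-55431759017$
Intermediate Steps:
$\left(-402070 - 62599\right) \left(-19091 + \left(-262 - 110\right)^{2}\right) = - 464669 \left(-19091 + \left(-372\right)^{2}\right) = - 464669 \left(-19091 + 138384\right) = \left(-464669\right) 119293 = -55431759017$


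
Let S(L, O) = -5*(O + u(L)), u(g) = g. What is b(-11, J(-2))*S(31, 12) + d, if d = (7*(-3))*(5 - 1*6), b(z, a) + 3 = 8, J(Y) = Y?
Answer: -1054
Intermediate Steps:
b(z, a) = 5 (b(z, a) = -3 + 8 = 5)
S(L, O) = -5*L - 5*O (S(L, O) = -5*(O + L) = -5*(L + O) = -5*L - 5*O)
d = 21 (d = -21*(5 - 6) = -21*(-1) = 21)
b(-11, J(-2))*S(31, 12) + d = 5*(-5*31 - 5*12) + 21 = 5*(-155 - 60) + 21 = 5*(-215) + 21 = -1075 + 21 = -1054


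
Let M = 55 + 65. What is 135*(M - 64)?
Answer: 7560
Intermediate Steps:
M = 120
135*(M - 64) = 135*(120 - 64) = 135*56 = 7560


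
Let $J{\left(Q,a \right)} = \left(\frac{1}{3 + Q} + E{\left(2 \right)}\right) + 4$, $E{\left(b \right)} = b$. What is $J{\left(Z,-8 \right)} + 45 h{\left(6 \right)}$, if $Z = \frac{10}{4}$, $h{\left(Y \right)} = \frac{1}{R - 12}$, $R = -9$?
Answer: $\frac{311}{77} \approx 4.039$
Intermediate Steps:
$h{\left(Y \right)} = - \frac{1}{21}$ ($h{\left(Y \right)} = \frac{1}{-9 - 12} = \frac{1}{-21} = - \frac{1}{21}$)
$Z = \frac{5}{2}$ ($Z = 10 \cdot \frac{1}{4} = \frac{5}{2} \approx 2.5$)
$J{\left(Q,a \right)} = 6 + \frac{1}{3 + Q}$ ($J{\left(Q,a \right)} = \left(\frac{1}{3 + Q} + 2\right) + 4 = \left(2 + \frac{1}{3 + Q}\right) + 4 = 6 + \frac{1}{3 + Q}$)
$J{\left(Z,-8 \right)} + 45 h{\left(6 \right)} = \frac{19 + 6 \cdot \frac{5}{2}}{3 + \frac{5}{2}} + 45 \left(- \frac{1}{21}\right) = \frac{19 + 15}{\frac{11}{2}} - \frac{15}{7} = \frac{2}{11} \cdot 34 - \frac{15}{7} = \frac{68}{11} - \frac{15}{7} = \frac{311}{77}$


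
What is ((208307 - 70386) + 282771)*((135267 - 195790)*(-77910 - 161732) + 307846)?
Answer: 6101784336183504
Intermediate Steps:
((208307 - 70386) + 282771)*((135267 - 195790)*(-77910 - 161732) + 307846) = (137921 + 282771)*(-60523*(-239642) + 307846) = 420692*(14503852766 + 307846) = 420692*14504160612 = 6101784336183504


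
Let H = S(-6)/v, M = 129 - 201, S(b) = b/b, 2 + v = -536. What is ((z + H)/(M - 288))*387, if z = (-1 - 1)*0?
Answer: 43/21520 ≈ 0.0019981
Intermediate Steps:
v = -538 (v = -2 - 536 = -538)
S(b) = 1
M = -72
z = 0 (z = -2*0 = 0)
H = -1/538 (H = 1/(-538) = 1*(-1/538) = -1/538 ≈ -0.0018587)
((z + H)/(M - 288))*387 = ((0 - 1/538)/(-72 - 288))*387 = -1/538/(-360)*387 = -1/538*(-1/360)*387 = (1/193680)*387 = 43/21520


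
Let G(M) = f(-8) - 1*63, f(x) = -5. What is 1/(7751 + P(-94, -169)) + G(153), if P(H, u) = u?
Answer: -515575/7582 ≈ -68.000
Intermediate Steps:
G(M) = -68 (G(M) = -5 - 1*63 = -5 - 63 = -68)
1/(7751 + P(-94, -169)) + G(153) = 1/(7751 - 169) - 68 = 1/7582 - 68 = -515575/7582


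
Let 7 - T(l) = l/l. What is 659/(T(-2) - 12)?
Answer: -659/6 ≈ -109.83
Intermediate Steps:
T(l) = 6 (T(l) = 7 - l/l = 7 - 1*1 = 7 - 1 = 6)
659/(T(-2) - 12) = 659/(6 - 12) = 659/(-6) = 659*(-1/6) = -659/6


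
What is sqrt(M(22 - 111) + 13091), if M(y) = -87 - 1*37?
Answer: sqrt(12967) ≈ 113.87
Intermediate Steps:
M(y) = -124 (M(y) = -87 - 37 = -124)
sqrt(M(22 - 111) + 13091) = sqrt(-124 + 13091) = sqrt(12967)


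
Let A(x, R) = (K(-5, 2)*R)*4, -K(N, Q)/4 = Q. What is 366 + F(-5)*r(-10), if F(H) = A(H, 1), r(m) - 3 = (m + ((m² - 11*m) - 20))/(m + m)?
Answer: 558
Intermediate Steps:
K(N, Q) = -4*Q
r(m) = 3 + (-20 + m² - 10*m)/(2*m) (r(m) = 3 + (m + ((m² - 11*m) - 20))/(m + m) = 3 + (m + (-20 + m² - 11*m))/((2*m)) = 3 + (-20 + m² - 10*m)*(1/(2*m)) = 3 + (-20 + m² - 10*m)/(2*m))
A(x, R) = -32*R (A(x, R) = ((-4*2)*R)*4 = -8*R*4 = -32*R)
F(H) = -32 (F(H) = -32*1 = -32)
366 + F(-5)*r(-10) = 366 - 32*(-2 + (½)*(-10) - 10/(-10)) = 366 - 32*(-2 - 5 - 10*(-⅒)) = 366 - 32*(-2 - 5 + 1) = 366 - 32*(-6) = 366 + 192 = 558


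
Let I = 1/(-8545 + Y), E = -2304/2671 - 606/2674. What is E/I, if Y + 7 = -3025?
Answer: 45031763097/3571127 ≈ 12610.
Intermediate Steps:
Y = -3032 (Y = -7 - 3025 = -3032)
E = -3889761/3571127 (E = -2304*1/2671 - 606*1/2674 = -2304/2671 - 303/1337 = -3889761/3571127 ≈ -1.0892)
I = -1/11577 (I = 1/(-8545 - 3032) = 1/(-11577) = -1/11577 ≈ -8.6378e-5)
E/I = -3889761/(3571127*(-1/11577)) = -3889761/3571127*(-11577) = 45031763097/3571127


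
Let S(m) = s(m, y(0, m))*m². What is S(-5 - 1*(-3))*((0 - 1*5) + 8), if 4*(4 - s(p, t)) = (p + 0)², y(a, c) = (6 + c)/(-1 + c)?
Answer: 36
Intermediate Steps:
y(a, c) = (6 + c)/(-1 + c)
s(p, t) = 4 - p²/4 (s(p, t) = 4 - (p + 0)²/4 = 4 - p²/4)
S(m) = m²*(4 - m²/4) (S(m) = (4 - m²/4)*m² = m²*(4 - m²/4))
S(-5 - 1*(-3))*((0 - 1*5) + 8) = ((-5 - 1*(-3))²*(16 - (-5 - 1*(-3))²)/4)*((0 - 1*5) + 8) = ((-5 + 3)²*(16 - (-5 + 3)²)/4)*((0 - 5) + 8) = ((¼)*(-2)²*(16 - 1*(-2)²))*(-5 + 8) = ((¼)*4*(16 - 1*4))*3 = ((¼)*4*(16 - 4))*3 = ((¼)*4*12)*3 = 12*3 = 36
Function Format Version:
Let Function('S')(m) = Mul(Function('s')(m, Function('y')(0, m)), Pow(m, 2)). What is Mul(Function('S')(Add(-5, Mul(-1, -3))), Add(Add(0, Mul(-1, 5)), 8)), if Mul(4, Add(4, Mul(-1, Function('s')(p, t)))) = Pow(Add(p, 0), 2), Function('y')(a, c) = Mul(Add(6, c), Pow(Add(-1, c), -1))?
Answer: 36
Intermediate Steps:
Function('y')(a, c) = Mul(Pow(Add(-1, c), -1), Add(6, c))
Function('s')(p, t) = Add(4, Mul(Rational(-1, 4), Pow(p, 2))) (Function('s')(p, t) = Add(4, Mul(Rational(-1, 4), Pow(Add(p, 0), 2))) = Add(4, Mul(Rational(-1, 4), Pow(p, 2))))
Function('S')(m) = Mul(Pow(m, 2), Add(4, Mul(Rational(-1, 4), Pow(m, 2)))) (Function('S')(m) = Mul(Add(4, Mul(Rational(-1, 4), Pow(m, 2))), Pow(m, 2)) = Mul(Pow(m, 2), Add(4, Mul(Rational(-1, 4), Pow(m, 2)))))
Mul(Function('S')(Add(-5, Mul(-1, -3))), Add(Add(0, Mul(-1, 5)), 8)) = Mul(Mul(Rational(1, 4), Pow(Add(-5, Mul(-1, -3)), 2), Add(16, Mul(-1, Pow(Add(-5, Mul(-1, -3)), 2)))), Add(Add(0, Mul(-1, 5)), 8)) = Mul(Mul(Rational(1, 4), Pow(Add(-5, 3), 2), Add(16, Mul(-1, Pow(Add(-5, 3), 2)))), Add(Add(0, -5), 8)) = Mul(Mul(Rational(1, 4), Pow(-2, 2), Add(16, Mul(-1, Pow(-2, 2)))), Add(-5, 8)) = Mul(Mul(Rational(1, 4), 4, Add(16, Mul(-1, 4))), 3) = Mul(Mul(Rational(1, 4), 4, Add(16, -4)), 3) = Mul(Mul(Rational(1, 4), 4, 12), 3) = Mul(12, 3) = 36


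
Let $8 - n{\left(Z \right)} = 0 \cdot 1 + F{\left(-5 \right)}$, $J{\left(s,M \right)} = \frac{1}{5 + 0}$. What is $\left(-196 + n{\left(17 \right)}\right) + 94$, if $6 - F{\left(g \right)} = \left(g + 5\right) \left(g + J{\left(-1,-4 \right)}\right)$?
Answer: $-100$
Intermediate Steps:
$J{\left(s,M \right)} = \frac{1}{5}$
$F{\left(g \right)} = 6 - \left(5 + g\right) \left(\frac{1}{5} + g\right)$ ($F{\left(g \right)} = 6 - \left(g + 5\right) \left(g + \frac{1}{5}\right) = 6 - \left(5 + g\right) \left(\frac{1}{5} + g\right)$)
$n{\left(Z \right)} = 2$ ($n{\left(Z \right)} = 8 - \left(0 \cdot 1 - -6\right) = 8 - \left(0 + \left(5 - 25 + 26\right)\right) = 8 - \left(0 + 6\right) = 8 - 6 = 2$)
$\left(-196 + n{\left(17 \right)}\right) + 94 = \left(-196 + 2\right) + 94 = -194 + 94 = -100$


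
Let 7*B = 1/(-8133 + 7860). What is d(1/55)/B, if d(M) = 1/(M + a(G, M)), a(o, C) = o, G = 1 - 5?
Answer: 35035/73 ≈ 479.93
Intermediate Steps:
G = -4
B = -1/1911 (B = 1/(7*(-8133 + 7860)) = (1/7)/(-273) = (1/7)*(-1/273) = -1/1911 ≈ -0.00052329)
d(M) = 1/(-4 + M) (d(M) = 1/(M - 4) = 1/(-4 + M))
d(1/55)/B = 1/((-4 + 1/55)*(-1/1911)) = -1911/(-4 + 1/55) = -1911/(-219/55) = -55/219*(-1911) = 35035/73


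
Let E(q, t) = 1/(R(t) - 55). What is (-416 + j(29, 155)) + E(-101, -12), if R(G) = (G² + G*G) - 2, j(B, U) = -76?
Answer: -113651/231 ≈ -492.00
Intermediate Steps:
R(G) = -2 + 2*G² (R(G) = (G² + G²) - 2 = 2*G² - 2 = -2 + 2*G²)
E(q, t) = 1/(-57 + 2*t²) (E(q, t) = 1/((-2 + 2*t²) - 55) = 1/(-57 + 2*t²))
(-416 + j(29, 155)) + E(-101, -12) = (-416 - 76) + 1/(-57 + 2*(-12)²) = -492 + 1/(-57 + 2*144) = -492 + 1/(-57 + 288) = -492 + 1/231 = -113651/231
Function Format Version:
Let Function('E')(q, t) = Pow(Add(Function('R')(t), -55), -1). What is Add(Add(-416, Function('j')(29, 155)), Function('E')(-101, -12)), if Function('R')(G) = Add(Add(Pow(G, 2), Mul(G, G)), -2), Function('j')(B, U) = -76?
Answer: Rational(-113651, 231) ≈ -492.00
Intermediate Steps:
Function('R')(G) = Add(-2, Mul(2, Pow(G, 2))) (Function('R')(G) = Add(Add(Pow(G, 2), Pow(G, 2)), -2) = Add(Mul(2, Pow(G, 2)), -2) = Add(-2, Mul(2, Pow(G, 2))))
Function('E')(q, t) = Pow(Add(-57, Mul(2, Pow(t, 2))), -1) (Function('E')(q, t) = Pow(Add(Add(-2, Mul(2, Pow(t, 2))), -55), -1) = Pow(Add(-57, Mul(2, Pow(t, 2))), -1))
Add(Add(-416, Function('j')(29, 155)), Function('E')(-101, -12)) = Add(Add(-416, -76), Pow(Add(-57, Mul(2, Pow(-12, 2))), -1)) = Add(-492, Pow(Add(-57, Mul(2, 144)), -1)) = Add(-492, Pow(Add(-57, 288), -1)) = Add(-492, Pow(231, -1)) = Add(-492, Rational(1, 231)) = Rational(-113651, 231)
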